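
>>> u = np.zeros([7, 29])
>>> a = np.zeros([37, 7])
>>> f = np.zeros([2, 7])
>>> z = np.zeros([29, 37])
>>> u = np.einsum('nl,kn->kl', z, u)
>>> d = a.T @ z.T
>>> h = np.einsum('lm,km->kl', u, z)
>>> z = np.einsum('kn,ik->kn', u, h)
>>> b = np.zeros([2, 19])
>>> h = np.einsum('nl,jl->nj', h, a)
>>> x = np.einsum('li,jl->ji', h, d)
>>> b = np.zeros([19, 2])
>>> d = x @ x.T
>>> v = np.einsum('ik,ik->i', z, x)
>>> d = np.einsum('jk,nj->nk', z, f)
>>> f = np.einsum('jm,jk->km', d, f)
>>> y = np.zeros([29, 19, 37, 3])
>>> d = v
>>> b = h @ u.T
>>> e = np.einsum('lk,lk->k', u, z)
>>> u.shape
(7, 37)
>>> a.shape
(37, 7)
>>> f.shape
(7, 37)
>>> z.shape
(7, 37)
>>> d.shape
(7,)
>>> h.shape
(29, 37)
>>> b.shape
(29, 7)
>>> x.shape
(7, 37)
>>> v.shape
(7,)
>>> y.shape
(29, 19, 37, 3)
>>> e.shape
(37,)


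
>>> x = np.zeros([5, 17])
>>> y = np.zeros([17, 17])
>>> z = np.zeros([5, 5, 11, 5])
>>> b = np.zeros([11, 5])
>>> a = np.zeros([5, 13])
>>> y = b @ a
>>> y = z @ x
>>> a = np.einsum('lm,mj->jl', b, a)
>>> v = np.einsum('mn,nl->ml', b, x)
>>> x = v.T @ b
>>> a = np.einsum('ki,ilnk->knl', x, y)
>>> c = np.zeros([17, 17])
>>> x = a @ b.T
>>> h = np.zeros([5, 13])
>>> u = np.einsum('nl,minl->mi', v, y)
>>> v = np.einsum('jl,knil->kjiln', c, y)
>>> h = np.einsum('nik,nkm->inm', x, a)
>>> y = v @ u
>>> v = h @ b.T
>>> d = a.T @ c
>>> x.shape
(17, 11, 11)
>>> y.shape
(5, 17, 11, 17, 5)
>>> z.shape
(5, 5, 11, 5)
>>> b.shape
(11, 5)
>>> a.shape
(17, 11, 5)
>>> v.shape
(11, 17, 11)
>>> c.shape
(17, 17)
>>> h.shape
(11, 17, 5)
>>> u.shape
(5, 5)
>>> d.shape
(5, 11, 17)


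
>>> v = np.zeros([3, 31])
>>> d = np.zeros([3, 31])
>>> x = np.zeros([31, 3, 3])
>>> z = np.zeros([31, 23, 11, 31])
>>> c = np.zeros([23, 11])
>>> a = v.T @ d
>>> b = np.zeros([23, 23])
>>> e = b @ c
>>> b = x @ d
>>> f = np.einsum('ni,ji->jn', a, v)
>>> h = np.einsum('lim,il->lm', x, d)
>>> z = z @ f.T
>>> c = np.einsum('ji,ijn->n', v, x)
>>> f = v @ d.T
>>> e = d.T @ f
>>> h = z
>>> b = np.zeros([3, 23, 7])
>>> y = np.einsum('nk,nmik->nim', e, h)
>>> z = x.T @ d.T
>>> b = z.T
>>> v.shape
(3, 31)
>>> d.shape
(3, 31)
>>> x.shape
(31, 3, 3)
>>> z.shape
(3, 3, 3)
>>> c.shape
(3,)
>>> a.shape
(31, 31)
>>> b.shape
(3, 3, 3)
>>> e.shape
(31, 3)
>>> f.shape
(3, 3)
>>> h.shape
(31, 23, 11, 3)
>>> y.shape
(31, 11, 23)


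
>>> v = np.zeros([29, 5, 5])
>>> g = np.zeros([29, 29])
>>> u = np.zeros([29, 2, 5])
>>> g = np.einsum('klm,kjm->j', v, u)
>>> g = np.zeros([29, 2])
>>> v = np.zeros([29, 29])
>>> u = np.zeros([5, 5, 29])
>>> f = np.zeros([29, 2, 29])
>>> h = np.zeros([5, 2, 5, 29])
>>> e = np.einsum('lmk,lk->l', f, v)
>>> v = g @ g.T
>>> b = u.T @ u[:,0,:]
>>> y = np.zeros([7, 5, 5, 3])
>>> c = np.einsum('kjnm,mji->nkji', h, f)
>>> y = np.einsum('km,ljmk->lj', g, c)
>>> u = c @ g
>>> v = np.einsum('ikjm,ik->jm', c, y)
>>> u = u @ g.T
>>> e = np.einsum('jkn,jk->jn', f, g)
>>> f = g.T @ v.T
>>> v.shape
(2, 29)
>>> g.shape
(29, 2)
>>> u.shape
(5, 5, 2, 29)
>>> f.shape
(2, 2)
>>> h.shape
(5, 2, 5, 29)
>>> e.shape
(29, 29)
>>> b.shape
(29, 5, 29)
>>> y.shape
(5, 5)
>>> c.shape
(5, 5, 2, 29)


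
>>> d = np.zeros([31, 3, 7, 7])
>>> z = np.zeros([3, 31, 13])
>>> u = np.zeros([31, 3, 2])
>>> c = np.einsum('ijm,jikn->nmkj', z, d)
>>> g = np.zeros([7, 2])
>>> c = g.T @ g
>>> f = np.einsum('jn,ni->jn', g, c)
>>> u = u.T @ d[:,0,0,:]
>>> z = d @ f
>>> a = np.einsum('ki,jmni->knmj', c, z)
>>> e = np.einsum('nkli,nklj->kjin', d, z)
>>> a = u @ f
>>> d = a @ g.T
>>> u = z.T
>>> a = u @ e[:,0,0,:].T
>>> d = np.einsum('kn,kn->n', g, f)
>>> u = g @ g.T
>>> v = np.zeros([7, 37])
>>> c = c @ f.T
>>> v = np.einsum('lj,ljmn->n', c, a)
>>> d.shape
(2,)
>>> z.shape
(31, 3, 7, 2)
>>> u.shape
(7, 7)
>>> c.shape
(2, 7)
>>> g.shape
(7, 2)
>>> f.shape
(7, 2)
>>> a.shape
(2, 7, 3, 3)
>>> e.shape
(3, 2, 7, 31)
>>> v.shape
(3,)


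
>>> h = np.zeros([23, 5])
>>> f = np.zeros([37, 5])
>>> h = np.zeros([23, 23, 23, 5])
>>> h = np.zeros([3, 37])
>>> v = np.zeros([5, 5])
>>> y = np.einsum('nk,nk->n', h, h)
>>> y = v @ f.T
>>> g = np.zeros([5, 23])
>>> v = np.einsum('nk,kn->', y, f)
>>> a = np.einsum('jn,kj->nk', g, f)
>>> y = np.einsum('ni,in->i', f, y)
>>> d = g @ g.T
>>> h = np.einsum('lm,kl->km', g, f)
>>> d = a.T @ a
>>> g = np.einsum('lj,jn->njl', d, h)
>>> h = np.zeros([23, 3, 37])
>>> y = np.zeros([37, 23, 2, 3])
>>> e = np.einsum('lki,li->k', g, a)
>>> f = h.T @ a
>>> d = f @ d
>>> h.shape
(23, 3, 37)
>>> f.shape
(37, 3, 37)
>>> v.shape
()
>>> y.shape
(37, 23, 2, 3)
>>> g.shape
(23, 37, 37)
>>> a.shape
(23, 37)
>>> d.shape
(37, 3, 37)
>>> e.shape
(37,)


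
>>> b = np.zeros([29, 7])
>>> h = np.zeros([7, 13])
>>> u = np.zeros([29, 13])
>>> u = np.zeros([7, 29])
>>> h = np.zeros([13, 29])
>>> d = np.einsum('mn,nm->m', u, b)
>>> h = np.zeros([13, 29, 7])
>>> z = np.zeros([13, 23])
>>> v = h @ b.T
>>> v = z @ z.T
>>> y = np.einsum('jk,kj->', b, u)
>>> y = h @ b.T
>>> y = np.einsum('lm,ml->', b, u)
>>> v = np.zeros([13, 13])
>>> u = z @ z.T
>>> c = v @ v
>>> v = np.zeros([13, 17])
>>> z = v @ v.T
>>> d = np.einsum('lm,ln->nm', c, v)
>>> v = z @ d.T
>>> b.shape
(29, 7)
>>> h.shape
(13, 29, 7)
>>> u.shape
(13, 13)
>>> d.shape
(17, 13)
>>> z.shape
(13, 13)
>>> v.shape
(13, 17)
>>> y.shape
()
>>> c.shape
(13, 13)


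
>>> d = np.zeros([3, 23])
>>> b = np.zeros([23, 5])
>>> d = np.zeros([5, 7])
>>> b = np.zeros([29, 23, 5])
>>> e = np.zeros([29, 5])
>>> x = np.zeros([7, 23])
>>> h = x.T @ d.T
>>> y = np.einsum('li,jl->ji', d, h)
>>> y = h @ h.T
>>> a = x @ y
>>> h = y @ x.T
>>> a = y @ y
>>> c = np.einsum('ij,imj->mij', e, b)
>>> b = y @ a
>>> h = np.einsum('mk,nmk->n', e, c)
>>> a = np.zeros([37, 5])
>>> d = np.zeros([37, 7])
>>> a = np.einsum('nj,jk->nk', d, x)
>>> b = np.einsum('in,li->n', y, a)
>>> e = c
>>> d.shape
(37, 7)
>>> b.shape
(23,)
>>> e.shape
(23, 29, 5)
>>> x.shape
(7, 23)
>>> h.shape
(23,)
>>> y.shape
(23, 23)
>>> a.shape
(37, 23)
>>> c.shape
(23, 29, 5)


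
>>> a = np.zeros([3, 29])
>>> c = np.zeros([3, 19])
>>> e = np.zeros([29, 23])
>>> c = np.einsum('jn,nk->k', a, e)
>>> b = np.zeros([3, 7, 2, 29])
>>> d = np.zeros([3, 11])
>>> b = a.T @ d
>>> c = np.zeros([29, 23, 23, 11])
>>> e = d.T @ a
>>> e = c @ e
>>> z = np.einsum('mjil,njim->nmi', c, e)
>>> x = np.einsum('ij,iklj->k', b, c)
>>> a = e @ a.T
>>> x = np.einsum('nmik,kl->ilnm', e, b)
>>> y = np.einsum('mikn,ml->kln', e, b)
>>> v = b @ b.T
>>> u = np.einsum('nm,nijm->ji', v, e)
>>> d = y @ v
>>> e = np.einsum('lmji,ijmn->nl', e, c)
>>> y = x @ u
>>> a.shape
(29, 23, 23, 3)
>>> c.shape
(29, 23, 23, 11)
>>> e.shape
(11, 29)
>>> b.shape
(29, 11)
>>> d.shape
(23, 11, 29)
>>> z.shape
(29, 29, 23)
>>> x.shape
(23, 11, 29, 23)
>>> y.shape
(23, 11, 29, 23)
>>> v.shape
(29, 29)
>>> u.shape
(23, 23)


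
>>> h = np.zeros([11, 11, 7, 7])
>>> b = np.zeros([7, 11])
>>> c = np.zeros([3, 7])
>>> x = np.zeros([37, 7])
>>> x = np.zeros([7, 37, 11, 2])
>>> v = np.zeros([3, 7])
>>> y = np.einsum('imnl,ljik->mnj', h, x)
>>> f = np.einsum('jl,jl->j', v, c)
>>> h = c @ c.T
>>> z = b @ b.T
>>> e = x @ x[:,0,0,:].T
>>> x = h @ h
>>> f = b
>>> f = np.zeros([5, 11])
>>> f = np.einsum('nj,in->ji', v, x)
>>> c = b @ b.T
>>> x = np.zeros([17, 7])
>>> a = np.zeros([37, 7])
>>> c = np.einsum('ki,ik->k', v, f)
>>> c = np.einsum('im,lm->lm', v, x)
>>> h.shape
(3, 3)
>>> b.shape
(7, 11)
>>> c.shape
(17, 7)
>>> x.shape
(17, 7)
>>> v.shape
(3, 7)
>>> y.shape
(11, 7, 37)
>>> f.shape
(7, 3)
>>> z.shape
(7, 7)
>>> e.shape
(7, 37, 11, 7)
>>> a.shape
(37, 7)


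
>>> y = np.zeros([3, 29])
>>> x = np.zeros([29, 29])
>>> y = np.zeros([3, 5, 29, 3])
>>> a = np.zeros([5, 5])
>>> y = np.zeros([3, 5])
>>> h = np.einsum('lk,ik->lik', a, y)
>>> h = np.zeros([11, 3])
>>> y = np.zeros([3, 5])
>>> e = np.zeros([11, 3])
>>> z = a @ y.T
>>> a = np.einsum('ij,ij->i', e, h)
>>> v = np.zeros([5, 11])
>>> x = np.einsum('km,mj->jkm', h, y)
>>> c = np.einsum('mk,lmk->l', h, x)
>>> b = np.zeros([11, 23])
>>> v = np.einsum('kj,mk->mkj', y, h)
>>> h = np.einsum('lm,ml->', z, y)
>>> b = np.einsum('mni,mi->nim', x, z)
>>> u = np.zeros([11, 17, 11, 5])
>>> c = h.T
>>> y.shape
(3, 5)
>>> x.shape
(5, 11, 3)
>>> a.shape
(11,)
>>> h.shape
()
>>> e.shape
(11, 3)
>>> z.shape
(5, 3)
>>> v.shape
(11, 3, 5)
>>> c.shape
()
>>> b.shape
(11, 3, 5)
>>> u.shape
(11, 17, 11, 5)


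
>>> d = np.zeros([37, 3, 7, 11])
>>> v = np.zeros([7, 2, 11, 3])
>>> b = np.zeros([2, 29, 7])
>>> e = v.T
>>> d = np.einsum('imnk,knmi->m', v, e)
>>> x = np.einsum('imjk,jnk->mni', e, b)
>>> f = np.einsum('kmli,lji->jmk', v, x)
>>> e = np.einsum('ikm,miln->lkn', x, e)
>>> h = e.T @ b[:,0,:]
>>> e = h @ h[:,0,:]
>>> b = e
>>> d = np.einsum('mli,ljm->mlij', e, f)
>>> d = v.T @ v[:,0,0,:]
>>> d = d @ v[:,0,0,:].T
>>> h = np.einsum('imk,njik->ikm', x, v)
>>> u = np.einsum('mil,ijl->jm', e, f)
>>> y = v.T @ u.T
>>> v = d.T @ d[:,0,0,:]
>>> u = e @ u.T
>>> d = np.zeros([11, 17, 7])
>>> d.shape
(11, 17, 7)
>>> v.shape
(7, 2, 11, 7)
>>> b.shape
(7, 29, 7)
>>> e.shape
(7, 29, 7)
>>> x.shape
(11, 29, 3)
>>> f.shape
(29, 2, 7)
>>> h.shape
(11, 3, 29)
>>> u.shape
(7, 29, 2)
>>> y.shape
(3, 11, 2, 2)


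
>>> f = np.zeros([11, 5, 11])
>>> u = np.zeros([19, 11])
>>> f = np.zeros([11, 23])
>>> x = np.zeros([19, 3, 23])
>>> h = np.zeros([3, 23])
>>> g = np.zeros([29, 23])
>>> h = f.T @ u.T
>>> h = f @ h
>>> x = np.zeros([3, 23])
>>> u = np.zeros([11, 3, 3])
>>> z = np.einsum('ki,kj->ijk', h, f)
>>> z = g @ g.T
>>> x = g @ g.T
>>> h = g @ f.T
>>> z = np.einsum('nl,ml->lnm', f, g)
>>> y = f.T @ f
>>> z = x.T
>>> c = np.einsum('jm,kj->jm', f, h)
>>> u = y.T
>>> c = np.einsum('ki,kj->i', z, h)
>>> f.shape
(11, 23)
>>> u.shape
(23, 23)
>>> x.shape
(29, 29)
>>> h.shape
(29, 11)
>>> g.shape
(29, 23)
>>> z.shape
(29, 29)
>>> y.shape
(23, 23)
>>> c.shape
(29,)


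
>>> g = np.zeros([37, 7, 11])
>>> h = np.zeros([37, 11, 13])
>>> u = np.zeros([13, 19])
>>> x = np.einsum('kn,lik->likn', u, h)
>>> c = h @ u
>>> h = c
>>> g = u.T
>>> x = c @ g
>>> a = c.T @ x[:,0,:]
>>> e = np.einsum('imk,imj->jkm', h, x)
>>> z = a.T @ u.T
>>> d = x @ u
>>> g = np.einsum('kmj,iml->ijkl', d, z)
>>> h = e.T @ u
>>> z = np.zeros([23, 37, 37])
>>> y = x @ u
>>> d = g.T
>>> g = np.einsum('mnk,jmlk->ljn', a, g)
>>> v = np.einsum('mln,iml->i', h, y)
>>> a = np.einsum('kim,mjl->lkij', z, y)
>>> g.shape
(37, 13, 11)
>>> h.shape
(11, 19, 19)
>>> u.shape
(13, 19)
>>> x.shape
(37, 11, 13)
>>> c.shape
(37, 11, 19)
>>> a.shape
(19, 23, 37, 11)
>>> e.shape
(13, 19, 11)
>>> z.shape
(23, 37, 37)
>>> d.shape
(13, 37, 19, 13)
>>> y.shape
(37, 11, 19)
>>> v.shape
(37,)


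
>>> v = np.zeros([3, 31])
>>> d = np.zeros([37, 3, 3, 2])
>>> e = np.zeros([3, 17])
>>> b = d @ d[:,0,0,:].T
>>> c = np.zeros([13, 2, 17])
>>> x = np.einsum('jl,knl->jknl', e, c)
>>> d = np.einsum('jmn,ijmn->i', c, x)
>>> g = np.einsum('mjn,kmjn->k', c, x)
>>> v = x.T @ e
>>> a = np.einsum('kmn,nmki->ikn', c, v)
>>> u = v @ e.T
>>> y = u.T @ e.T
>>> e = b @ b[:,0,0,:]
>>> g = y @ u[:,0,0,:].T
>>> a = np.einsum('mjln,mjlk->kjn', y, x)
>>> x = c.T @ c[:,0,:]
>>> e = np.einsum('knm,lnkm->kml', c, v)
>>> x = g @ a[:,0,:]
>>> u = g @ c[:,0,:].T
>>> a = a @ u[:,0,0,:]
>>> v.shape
(17, 2, 13, 17)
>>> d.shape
(3,)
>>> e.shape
(13, 17, 17)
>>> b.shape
(37, 3, 3, 37)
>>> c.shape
(13, 2, 17)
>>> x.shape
(3, 13, 2, 3)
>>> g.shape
(3, 13, 2, 17)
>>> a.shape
(17, 13, 13)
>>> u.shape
(3, 13, 2, 13)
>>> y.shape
(3, 13, 2, 3)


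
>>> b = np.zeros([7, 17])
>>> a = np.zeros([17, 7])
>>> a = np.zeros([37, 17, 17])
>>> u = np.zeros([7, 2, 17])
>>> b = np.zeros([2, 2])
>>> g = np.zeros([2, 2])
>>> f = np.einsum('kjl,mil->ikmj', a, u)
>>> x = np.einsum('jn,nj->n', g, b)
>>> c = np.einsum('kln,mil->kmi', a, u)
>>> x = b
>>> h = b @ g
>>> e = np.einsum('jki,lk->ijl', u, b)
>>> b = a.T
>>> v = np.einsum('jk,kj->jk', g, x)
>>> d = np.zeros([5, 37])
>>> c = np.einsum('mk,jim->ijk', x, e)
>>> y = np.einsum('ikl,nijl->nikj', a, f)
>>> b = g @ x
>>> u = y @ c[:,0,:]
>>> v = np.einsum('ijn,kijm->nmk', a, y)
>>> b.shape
(2, 2)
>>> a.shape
(37, 17, 17)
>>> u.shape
(2, 37, 17, 2)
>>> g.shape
(2, 2)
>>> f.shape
(2, 37, 7, 17)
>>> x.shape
(2, 2)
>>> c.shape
(7, 17, 2)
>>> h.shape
(2, 2)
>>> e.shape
(17, 7, 2)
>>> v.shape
(17, 7, 2)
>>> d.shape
(5, 37)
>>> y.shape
(2, 37, 17, 7)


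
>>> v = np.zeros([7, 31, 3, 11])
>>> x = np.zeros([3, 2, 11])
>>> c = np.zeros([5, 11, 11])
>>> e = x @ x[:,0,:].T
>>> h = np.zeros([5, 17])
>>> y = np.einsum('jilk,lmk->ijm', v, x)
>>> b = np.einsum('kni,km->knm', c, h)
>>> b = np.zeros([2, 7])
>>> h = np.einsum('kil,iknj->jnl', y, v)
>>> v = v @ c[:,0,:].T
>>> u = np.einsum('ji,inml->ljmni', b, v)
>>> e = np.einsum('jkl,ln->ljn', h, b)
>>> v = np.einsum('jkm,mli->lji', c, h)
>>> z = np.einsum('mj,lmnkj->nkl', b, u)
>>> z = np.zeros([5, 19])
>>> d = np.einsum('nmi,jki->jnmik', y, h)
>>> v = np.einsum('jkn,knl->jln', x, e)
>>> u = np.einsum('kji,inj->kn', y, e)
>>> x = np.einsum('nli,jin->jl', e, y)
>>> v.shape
(3, 7, 11)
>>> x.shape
(31, 11)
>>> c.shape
(5, 11, 11)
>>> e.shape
(2, 11, 7)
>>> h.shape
(11, 3, 2)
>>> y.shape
(31, 7, 2)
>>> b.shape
(2, 7)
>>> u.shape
(31, 11)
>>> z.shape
(5, 19)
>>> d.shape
(11, 31, 7, 2, 3)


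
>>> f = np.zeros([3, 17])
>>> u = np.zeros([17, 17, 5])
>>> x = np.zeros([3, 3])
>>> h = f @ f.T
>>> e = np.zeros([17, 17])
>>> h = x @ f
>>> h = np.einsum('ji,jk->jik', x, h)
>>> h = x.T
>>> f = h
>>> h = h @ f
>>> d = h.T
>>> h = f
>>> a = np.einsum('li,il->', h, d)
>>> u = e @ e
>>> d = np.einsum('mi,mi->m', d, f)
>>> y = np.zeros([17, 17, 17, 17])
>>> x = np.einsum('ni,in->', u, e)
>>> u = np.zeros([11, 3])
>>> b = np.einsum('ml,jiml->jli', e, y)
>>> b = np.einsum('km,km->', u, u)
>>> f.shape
(3, 3)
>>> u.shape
(11, 3)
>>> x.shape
()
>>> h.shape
(3, 3)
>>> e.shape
(17, 17)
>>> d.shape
(3,)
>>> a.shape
()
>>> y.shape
(17, 17, 17, 17)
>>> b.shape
()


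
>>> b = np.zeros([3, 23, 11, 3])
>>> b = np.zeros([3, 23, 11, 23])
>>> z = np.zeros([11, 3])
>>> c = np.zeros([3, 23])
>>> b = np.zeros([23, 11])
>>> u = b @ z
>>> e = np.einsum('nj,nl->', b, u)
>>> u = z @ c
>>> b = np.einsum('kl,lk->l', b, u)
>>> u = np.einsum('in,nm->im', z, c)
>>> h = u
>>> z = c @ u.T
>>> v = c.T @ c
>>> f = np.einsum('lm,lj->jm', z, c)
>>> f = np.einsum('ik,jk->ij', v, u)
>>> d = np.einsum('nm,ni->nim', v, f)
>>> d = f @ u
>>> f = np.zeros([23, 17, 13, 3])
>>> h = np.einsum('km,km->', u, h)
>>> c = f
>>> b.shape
(11,)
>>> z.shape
(3, 11)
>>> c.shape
(23, 17, 13, 3)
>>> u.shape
(11, 23)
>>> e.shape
()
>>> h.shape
()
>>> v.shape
(23, 23)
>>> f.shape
(23, 17, 13, 3)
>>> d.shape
(23, 23)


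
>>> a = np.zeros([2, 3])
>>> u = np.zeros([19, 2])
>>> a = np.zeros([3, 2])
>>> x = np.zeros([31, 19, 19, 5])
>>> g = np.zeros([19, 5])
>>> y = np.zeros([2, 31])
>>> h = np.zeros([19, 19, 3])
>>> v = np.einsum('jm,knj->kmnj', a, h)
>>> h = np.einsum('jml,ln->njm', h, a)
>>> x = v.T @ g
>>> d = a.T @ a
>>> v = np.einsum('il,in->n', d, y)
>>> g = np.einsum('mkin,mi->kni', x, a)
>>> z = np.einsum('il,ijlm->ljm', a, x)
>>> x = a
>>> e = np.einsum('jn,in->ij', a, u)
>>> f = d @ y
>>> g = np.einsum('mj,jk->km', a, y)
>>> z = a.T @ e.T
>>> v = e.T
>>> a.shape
(3, 2)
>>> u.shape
(19, 2)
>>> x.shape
(3, 2)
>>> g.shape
(31, 3)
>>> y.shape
(2, 31)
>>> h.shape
(2, 19, 19)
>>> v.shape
(3, 19)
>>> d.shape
(2, 2)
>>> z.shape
(2, 19)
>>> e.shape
(19, 3)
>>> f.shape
(2, 31)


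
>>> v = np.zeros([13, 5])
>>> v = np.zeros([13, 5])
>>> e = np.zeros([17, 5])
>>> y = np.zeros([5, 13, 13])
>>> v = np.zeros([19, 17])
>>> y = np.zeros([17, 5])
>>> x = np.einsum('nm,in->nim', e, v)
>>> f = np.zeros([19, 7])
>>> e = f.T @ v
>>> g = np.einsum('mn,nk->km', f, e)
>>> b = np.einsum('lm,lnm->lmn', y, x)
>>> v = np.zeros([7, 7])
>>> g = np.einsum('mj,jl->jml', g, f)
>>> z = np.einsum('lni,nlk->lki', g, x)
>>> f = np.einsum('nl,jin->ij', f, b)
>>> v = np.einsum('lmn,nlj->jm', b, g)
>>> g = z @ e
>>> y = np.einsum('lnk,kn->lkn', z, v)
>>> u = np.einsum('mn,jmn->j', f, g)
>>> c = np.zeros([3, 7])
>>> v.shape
(7, 5)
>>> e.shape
(7, 17)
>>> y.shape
(19, 7, 5)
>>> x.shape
(17, 19, 5)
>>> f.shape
(5, 17)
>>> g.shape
(19, 5, 17)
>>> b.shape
(17, 5, 19)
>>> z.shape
(19, 5, 7)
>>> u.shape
(19,)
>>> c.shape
(3, 7)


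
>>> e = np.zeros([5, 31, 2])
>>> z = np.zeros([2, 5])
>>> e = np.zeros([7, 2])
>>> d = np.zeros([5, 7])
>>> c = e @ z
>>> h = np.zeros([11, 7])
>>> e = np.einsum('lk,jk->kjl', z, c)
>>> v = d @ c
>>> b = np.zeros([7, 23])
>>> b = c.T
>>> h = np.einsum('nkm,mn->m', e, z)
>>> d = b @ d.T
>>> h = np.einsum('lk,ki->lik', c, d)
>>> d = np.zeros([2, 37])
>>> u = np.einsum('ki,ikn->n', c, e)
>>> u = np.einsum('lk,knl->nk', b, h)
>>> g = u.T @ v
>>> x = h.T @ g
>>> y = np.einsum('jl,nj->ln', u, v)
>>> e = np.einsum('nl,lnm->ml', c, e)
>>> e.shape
(2, 5)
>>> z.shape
(2, 5)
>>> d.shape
(2, 37)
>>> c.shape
(7, 5)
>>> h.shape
(7, 5, 5)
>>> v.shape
(5, 5)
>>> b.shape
(5, 7)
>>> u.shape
(5, 7)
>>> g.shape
(7, 5)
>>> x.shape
(5, 5, 5)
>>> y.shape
(7, 5)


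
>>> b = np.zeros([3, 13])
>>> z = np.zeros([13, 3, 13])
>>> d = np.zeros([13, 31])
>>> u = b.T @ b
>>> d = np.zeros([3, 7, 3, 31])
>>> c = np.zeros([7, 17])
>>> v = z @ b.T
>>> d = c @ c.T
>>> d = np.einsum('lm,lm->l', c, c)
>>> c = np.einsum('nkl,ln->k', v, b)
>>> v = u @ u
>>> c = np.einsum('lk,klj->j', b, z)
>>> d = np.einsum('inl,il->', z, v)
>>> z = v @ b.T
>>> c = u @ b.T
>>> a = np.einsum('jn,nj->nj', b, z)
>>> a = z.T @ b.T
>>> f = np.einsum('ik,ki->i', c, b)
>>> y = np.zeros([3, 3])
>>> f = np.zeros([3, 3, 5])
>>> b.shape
(3, 13)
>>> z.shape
(13, 3)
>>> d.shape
()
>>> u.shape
(13, 13)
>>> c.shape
(13, 3)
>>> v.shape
(13, 13)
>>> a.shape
(3, 3)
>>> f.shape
(3, 3, 5)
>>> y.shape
(3, 3)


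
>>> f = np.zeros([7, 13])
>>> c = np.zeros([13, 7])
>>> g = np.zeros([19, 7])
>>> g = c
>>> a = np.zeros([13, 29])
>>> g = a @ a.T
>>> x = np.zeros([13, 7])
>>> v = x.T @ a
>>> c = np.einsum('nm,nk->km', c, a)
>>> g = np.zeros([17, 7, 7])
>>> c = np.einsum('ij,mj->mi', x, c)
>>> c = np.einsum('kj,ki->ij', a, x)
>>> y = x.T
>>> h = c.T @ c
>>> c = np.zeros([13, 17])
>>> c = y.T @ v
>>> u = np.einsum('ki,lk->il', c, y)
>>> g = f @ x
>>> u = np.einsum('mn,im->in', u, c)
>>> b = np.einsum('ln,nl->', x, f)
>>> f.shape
(7, 13)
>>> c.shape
(13, 29)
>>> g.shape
(7, 7)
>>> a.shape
(13, 29)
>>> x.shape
(13, 7)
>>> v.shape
(7, 29)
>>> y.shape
(7, 13)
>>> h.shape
(29, 29)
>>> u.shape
(13, 7)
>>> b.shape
()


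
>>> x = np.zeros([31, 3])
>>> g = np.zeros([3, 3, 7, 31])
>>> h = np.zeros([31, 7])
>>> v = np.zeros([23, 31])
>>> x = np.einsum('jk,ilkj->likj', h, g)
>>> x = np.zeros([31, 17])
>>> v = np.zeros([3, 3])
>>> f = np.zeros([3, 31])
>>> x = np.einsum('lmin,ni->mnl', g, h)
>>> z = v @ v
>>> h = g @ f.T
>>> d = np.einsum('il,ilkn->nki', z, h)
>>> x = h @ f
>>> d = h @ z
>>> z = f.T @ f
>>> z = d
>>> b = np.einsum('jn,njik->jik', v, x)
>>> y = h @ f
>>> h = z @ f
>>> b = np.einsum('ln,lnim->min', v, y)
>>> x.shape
(3, 3, 7, 31)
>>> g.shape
(3, 3, 7, 31)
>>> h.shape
(3, 3, 7, 31)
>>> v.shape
(3, 3)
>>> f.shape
(3, 31)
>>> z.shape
(3, 3, 7, 3)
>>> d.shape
(3, 3, 7, 3)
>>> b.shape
(31, 7, 3)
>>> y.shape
(3, 3, 7, 31)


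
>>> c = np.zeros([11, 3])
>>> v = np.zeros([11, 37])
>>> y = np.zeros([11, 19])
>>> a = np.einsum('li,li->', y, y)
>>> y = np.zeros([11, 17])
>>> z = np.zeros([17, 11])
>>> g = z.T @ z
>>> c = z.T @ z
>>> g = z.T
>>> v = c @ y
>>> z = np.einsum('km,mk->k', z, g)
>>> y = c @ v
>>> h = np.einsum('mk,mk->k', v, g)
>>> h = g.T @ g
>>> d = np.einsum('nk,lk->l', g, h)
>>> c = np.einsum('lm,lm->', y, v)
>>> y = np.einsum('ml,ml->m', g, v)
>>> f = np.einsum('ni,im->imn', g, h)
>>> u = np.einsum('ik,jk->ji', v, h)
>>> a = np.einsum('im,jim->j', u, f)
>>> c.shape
()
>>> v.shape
(11, 17)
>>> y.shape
(11,)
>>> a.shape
(17,)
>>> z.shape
(17,)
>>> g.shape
(11, 17)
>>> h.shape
(17, 17)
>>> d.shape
(17,)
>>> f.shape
(17, 17, 11)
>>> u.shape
(17, 11)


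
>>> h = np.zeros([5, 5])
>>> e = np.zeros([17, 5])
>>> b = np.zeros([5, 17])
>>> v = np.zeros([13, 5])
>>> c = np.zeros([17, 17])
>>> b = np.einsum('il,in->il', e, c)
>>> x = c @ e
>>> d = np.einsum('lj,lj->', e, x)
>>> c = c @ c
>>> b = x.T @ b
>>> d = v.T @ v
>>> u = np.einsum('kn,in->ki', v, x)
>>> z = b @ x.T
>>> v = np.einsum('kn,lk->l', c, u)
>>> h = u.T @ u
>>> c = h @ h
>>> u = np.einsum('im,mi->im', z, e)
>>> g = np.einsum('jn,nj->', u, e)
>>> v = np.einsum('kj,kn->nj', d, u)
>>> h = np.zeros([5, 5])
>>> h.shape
(5, 5)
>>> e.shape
(17, 5)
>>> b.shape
(5, 5)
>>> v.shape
(17, 5)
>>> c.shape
(17, 17)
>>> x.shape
(17, 5)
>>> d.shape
(5, 5)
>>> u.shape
(5, 17)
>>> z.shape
(5, 17)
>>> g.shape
()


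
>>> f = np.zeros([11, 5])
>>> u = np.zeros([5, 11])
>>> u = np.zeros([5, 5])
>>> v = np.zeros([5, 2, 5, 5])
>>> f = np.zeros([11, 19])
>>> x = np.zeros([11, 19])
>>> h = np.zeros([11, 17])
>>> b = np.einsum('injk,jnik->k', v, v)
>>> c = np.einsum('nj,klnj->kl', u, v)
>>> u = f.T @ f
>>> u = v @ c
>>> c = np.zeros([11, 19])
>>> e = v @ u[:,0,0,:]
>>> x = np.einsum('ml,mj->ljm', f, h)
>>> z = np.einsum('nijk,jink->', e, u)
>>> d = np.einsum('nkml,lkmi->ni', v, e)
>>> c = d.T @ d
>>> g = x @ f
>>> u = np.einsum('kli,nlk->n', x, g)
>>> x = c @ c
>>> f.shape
(11, 19)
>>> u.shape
(19,)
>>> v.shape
(5, 2, 5, 5)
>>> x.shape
(2, 2)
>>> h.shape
(11, 17)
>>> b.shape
(5,)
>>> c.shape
(2, 2)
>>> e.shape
(5, 2, 5, 2)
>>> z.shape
()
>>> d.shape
(5, 2)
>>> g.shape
(19, 17, 19)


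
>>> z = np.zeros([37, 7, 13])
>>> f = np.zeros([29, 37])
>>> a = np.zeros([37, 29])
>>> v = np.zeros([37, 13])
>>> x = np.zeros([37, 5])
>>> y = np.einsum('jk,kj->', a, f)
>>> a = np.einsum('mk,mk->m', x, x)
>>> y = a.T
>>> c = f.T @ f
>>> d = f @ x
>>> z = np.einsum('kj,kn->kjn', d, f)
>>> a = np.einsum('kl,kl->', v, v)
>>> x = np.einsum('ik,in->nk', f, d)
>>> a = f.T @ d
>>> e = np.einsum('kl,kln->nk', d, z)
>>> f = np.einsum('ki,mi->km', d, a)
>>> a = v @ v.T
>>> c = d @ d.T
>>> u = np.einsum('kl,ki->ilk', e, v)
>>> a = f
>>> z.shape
(29, 5, 37)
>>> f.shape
(29, 37)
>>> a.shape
(29, 37)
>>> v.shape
(37, 13)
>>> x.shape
(5, 37)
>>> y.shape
(37,)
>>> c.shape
(29, 29)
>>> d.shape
(29, 5)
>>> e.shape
(37, 29)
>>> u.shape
(13, 29, 37)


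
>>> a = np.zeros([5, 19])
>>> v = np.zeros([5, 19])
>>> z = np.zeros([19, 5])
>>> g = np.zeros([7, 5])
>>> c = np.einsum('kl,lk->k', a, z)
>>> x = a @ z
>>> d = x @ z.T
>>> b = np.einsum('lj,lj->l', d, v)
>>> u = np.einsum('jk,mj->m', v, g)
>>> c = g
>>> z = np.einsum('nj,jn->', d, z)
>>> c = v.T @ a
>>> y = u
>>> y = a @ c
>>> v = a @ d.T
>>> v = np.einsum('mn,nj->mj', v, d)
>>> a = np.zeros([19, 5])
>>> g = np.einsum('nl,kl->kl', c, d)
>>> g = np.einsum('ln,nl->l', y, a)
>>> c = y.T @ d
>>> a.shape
(19, 5)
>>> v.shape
(5, 19)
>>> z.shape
()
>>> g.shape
(5,)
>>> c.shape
(19, 19)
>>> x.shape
(5, 5)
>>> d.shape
(5, 19)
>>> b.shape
(5,)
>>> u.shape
(7,)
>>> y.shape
(5, 19)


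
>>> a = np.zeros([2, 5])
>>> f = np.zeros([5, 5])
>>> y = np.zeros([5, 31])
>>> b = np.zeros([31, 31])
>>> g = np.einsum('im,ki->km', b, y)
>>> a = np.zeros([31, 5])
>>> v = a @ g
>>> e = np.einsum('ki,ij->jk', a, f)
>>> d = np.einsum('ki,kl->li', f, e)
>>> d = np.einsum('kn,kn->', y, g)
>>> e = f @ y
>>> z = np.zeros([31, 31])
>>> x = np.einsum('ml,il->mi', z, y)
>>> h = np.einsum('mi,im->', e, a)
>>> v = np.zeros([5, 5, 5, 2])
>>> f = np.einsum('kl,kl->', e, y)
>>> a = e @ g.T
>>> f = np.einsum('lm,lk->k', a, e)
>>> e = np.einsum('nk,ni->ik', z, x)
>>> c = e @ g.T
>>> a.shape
(5, 5)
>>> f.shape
(31,)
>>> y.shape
(5, 31)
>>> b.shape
(31, 31)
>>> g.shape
(5, 31)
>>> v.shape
(5, 5, 5, 2)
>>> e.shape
(5, 31)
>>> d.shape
()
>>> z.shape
(31, 31)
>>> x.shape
(31, 5)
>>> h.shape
()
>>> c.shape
(5, 5)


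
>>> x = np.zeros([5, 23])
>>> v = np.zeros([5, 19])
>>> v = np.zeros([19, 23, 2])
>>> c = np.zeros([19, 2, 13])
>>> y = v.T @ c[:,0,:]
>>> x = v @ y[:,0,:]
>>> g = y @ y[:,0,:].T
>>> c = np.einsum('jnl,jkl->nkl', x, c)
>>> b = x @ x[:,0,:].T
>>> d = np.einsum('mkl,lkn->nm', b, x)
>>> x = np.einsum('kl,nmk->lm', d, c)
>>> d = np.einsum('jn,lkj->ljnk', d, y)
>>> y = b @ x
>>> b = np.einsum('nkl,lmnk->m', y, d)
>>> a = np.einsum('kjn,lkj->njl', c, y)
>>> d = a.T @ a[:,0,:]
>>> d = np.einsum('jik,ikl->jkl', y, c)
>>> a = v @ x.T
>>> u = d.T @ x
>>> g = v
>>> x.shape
(19, 2)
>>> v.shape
(19, 23, 2)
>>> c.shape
(23, 2, 13)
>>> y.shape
(19, 23, 2)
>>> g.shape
(19, 23, 2)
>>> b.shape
(13,)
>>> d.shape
(19, 2, 13)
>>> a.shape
(19, 23, 19)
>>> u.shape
(13, 2, 2)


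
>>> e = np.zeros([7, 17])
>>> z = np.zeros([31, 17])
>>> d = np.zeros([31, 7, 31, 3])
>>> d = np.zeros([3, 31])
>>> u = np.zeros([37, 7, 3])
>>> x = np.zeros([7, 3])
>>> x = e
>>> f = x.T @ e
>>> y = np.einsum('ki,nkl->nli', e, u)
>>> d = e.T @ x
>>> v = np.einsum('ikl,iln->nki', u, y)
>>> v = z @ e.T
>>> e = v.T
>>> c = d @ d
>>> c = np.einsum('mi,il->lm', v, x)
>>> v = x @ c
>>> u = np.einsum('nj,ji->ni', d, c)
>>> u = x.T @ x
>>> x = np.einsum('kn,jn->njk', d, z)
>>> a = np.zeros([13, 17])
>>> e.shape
(7, 31)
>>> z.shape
(31, 17)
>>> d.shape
(17, 17)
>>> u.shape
(17, 17)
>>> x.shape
(17, 31, 17)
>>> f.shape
(17, 17)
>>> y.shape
(37, 3, 17)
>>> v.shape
(7, 31)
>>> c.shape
(17, 31)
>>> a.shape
(13, 17)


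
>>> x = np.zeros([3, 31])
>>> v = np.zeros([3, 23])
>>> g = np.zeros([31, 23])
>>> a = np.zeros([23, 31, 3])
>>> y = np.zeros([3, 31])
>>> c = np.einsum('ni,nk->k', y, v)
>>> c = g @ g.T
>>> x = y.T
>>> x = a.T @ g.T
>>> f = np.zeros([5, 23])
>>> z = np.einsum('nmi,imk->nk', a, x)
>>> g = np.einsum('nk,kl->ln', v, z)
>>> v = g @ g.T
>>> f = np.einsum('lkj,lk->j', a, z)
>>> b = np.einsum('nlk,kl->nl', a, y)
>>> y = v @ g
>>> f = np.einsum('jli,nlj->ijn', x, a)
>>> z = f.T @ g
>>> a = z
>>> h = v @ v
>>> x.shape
(3, 31, 31)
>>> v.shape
(31, 31)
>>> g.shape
(31, 3)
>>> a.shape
(23, 3, 3)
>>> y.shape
(31, 3)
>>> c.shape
(31, 31)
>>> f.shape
(31, 3, 23)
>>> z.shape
(23, 3, 3)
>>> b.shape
(23, 31)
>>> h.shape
(31, 31)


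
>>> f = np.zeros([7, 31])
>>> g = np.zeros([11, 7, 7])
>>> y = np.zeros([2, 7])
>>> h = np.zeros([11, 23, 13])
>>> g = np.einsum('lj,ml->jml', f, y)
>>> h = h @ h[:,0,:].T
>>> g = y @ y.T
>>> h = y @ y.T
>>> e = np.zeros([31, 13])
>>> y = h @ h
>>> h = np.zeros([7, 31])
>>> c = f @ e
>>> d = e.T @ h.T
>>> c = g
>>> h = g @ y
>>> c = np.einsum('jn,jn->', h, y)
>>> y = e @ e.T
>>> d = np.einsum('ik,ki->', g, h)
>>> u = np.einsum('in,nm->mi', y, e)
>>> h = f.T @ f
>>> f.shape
(7, 31)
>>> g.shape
(2, 2)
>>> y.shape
(31, 31)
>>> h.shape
(31, 31)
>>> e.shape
(31, 13)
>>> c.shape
()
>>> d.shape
()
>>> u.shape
(13, 31)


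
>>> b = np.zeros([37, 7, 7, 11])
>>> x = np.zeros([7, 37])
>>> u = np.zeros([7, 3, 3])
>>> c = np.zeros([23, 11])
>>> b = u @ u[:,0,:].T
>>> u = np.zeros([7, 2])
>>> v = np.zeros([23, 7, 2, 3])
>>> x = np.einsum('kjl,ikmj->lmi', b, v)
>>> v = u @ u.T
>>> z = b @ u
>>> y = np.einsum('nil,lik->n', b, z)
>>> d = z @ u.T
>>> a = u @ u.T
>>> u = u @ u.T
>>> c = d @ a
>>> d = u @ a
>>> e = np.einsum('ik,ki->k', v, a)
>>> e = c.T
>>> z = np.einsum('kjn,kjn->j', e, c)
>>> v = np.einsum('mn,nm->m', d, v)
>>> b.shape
(7, 3, 7)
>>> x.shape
(7, 2, 23)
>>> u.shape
(7, 7)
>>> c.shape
(7, 3, 7)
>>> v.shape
(7,)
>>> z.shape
(3,)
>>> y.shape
(7,)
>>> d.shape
(7, 7)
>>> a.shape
(7, 7)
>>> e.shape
(7, 3, 7)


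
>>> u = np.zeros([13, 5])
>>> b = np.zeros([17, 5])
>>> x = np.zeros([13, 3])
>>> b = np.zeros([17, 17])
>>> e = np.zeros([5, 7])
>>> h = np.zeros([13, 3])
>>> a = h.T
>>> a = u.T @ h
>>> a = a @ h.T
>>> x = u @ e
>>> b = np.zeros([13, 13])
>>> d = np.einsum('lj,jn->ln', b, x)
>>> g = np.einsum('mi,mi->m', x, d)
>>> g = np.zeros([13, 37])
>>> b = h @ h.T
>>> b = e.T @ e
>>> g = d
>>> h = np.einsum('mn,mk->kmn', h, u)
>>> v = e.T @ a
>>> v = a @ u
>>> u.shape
(13, 5)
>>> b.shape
(7, 7)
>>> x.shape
(13, 7)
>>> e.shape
(5, 7)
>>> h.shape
(5, 13, 3)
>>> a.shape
(5, 13)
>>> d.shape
(13, 7)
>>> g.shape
(13, 7)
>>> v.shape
(5, 5)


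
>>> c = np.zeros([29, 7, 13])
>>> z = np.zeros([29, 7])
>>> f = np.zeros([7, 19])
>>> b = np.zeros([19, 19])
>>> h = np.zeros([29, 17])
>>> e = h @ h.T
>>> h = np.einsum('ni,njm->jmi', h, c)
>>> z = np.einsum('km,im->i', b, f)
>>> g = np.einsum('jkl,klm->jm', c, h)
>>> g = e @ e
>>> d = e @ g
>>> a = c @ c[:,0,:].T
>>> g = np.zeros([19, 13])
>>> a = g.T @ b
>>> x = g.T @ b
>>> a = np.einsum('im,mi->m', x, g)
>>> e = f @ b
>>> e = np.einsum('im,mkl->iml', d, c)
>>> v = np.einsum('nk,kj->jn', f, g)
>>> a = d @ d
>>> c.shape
(29, 7, 13)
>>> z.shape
(7,)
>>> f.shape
(7, 19)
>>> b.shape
(19, 19)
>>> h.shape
(7, 13, 17)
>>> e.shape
(29, 29, 13)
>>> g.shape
(19, 13)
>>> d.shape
(29, 29)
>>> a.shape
(29, 29)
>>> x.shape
(13, 19)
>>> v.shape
(13, 7)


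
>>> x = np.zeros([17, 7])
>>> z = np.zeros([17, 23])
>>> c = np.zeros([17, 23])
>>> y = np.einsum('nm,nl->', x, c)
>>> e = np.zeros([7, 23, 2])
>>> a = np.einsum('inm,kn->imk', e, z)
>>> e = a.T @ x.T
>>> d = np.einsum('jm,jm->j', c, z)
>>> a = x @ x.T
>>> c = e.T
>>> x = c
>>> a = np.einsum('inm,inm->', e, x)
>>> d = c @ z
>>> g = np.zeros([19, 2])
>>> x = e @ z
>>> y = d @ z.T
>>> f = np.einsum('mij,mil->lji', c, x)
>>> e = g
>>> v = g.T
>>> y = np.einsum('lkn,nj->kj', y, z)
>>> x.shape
(17, 2, 23)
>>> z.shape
(17, 23)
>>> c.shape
(17, 2, 17)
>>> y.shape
(2, 23)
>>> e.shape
(19, 2)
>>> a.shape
()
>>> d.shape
(17, 2, 23)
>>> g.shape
(19, 2)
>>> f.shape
(23, 17, 2)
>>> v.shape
(2, 19)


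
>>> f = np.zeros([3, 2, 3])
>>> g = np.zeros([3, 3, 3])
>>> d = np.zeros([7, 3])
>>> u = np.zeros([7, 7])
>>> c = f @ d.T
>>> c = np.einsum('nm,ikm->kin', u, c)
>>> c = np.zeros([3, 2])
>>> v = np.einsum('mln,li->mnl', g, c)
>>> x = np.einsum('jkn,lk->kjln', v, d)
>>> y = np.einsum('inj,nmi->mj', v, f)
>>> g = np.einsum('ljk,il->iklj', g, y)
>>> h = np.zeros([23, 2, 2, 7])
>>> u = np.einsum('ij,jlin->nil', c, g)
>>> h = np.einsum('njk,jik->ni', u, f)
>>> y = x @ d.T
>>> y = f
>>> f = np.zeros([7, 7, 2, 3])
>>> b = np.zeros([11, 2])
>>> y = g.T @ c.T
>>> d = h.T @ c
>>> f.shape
(7, 7, 2, 3)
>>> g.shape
(2, 3, 3, 3)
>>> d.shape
(2, 2)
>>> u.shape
(3, 3, 3)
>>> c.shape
(3, 2)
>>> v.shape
(3, 3, 3)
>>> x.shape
(3, 3, 7, 3)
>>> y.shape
(3, 3, 3, 3)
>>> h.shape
(3, 2)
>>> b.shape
(11, 2)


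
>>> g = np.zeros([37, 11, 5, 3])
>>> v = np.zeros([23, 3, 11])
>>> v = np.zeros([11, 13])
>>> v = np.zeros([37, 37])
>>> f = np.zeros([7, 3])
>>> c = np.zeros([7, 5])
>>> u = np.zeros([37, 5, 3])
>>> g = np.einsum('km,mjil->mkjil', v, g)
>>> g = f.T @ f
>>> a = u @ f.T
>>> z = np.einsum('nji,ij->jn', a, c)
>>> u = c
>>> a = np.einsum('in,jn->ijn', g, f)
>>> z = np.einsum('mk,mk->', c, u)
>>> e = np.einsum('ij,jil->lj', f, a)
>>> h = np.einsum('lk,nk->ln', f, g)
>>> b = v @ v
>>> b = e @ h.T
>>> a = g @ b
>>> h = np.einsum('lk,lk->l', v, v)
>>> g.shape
(3, 3)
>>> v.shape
(37, 37)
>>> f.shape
(7, 3)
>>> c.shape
(7, 5)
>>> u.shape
(7, 5)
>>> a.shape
(3, 7)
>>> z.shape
()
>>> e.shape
(3, 3)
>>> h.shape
(37,)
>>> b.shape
(3, 7)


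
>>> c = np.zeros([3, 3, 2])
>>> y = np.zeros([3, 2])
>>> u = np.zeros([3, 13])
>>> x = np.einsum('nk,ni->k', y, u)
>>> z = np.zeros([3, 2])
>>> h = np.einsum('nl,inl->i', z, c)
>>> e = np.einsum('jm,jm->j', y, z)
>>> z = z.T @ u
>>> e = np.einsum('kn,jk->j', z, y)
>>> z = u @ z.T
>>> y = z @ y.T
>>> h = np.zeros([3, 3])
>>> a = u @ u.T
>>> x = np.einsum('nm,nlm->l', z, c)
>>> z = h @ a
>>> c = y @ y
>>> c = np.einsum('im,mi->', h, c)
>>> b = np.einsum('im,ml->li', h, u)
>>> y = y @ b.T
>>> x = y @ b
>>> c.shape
()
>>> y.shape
(3, 13)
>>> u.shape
(3, 13)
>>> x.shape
(3, 3)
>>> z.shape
(3, 3)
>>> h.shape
(3, 3)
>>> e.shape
(3,)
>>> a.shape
(3, 3)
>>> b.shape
(13, 3)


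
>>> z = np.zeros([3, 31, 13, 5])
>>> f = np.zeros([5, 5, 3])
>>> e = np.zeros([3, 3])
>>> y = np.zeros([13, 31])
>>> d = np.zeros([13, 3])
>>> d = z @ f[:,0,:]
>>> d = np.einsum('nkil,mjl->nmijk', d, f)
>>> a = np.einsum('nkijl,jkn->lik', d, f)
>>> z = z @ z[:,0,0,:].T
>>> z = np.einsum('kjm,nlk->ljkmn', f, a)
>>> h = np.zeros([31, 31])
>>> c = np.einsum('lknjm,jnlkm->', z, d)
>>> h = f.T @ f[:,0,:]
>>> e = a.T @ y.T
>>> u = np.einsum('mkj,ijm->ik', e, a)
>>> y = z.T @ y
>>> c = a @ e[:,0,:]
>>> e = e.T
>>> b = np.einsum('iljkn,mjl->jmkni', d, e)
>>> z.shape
(13, 5, 5, 3, 31)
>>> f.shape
(5, 5, 3)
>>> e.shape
(13, 13, 5)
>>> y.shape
(31, 3, 5, 5, 31)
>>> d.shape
(3, 5, 13, 5, 31)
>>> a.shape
(31, 13, 5)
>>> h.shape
(3, 5, 3)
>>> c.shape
(31, 13, 13)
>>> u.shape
(31, 13)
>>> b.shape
(13, 13, 5, 31, 3)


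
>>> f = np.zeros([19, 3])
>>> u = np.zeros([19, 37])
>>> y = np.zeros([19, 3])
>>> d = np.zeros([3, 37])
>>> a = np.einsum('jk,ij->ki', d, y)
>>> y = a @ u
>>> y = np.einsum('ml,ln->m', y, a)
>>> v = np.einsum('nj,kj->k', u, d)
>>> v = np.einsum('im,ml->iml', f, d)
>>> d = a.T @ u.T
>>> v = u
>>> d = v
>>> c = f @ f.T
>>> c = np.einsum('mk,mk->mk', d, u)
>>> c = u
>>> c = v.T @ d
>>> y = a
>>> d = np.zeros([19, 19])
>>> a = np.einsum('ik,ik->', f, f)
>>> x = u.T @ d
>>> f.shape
(19, 3)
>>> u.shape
(19, 37)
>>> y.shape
(37, 19)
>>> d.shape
(19, 19)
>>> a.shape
()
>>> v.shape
(19, 37)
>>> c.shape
(37, 37)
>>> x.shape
(37, 19)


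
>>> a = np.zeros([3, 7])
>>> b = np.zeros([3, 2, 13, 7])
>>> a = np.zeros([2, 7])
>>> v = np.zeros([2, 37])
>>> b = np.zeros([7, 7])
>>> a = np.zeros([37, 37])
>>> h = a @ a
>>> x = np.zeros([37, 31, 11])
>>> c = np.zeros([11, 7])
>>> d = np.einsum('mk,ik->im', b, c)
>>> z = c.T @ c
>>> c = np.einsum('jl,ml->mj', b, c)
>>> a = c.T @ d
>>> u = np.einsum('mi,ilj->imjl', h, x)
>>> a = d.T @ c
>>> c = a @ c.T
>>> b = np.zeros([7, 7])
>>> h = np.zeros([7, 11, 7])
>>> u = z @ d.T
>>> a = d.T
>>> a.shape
(7, 11)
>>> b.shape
(7, 7)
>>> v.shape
(2, 37)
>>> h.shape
(7, 11, 7)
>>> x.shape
(37, 31, 11)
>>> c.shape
(7, 11)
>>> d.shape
(11, 7)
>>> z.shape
(7, 7)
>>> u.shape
(7, 11)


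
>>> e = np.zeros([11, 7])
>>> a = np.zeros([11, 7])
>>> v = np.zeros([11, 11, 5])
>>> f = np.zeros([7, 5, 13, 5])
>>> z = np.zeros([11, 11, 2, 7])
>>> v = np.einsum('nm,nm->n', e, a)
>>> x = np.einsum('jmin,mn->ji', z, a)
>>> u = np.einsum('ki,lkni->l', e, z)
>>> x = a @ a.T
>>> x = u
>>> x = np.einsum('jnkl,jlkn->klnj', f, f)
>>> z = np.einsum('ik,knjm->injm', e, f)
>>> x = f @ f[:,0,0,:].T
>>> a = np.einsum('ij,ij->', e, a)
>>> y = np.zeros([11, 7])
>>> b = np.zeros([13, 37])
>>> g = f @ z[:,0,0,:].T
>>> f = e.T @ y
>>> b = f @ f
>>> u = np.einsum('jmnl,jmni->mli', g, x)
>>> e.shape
(11, 7)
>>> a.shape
()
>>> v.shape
(11,)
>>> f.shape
(7, 7)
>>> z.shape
(11, 5, 13, 5)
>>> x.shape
(7, 5, 13, 7)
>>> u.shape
(5, 11, 7)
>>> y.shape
(11, 7)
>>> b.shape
(7, 7)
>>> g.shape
(7, 5, 13, 11)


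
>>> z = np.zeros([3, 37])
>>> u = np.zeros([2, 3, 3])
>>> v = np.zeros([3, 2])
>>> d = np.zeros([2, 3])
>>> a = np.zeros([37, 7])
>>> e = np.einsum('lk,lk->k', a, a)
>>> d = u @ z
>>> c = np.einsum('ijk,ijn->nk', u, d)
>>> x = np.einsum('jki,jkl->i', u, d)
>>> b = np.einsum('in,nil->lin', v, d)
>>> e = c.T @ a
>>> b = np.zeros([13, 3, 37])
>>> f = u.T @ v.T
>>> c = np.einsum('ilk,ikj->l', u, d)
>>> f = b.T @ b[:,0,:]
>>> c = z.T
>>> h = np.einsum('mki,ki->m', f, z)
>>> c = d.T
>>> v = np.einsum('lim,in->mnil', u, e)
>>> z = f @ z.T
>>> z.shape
(37, 3, 3)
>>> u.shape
(2, 3, 3)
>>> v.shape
(3, 7, 3, 2)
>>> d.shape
(2, 3, 37)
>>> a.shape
(37, 7)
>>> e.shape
(3, 7)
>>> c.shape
(37, 3, 2)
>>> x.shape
(3,)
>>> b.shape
(13, 3, 37)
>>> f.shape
(37, 3, 37)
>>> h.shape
(37,)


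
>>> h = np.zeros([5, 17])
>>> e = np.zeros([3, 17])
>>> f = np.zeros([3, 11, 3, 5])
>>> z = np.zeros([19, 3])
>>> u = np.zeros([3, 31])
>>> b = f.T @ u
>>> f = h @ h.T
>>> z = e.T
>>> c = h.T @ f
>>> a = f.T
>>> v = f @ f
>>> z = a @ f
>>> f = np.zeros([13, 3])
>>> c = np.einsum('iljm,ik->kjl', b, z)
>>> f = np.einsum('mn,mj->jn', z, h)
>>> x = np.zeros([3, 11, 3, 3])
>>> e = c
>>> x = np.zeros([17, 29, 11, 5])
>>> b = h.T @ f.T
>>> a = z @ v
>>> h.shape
(5, 17)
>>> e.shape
(5, 11, 3)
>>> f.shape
(17, 5)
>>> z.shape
(5, 5)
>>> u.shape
(3, 31)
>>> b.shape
(17, 17)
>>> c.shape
(5, 11, 3)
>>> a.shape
(5, 5)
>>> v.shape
(5, 5)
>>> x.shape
(17, 29, 11, 5)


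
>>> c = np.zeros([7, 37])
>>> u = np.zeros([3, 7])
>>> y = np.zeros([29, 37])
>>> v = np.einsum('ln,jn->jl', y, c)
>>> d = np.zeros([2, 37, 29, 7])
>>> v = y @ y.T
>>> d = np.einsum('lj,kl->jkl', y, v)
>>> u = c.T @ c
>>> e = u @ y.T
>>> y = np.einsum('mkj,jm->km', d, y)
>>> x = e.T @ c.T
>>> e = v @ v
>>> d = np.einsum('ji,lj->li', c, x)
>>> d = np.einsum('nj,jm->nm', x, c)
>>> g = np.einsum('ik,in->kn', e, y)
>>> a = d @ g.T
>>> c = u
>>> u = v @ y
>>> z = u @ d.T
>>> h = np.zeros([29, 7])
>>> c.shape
(37, 37)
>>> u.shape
(29, 37)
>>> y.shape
(29, 37)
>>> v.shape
(29, 29)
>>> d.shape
(29, 37)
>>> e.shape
(29, 29)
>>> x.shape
(29, 7)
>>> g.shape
(29, 37)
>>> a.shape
(29, 29)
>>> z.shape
(29, 29)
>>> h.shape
(29, 7)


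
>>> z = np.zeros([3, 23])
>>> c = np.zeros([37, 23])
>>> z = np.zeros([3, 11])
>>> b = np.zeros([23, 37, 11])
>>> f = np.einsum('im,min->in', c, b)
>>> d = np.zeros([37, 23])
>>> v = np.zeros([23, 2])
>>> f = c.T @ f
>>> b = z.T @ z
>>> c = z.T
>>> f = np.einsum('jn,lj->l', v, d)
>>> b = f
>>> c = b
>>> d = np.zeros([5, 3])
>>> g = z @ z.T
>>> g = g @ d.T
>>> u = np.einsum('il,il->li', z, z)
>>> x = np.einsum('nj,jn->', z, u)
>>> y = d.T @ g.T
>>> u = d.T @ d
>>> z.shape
(3, 11)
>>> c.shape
(37,)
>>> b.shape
(37,)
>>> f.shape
(37,)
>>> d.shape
(5, 3)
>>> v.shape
(23, 2)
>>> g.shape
(3, 5)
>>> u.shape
(3, 3)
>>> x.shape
()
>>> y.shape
(3, 3)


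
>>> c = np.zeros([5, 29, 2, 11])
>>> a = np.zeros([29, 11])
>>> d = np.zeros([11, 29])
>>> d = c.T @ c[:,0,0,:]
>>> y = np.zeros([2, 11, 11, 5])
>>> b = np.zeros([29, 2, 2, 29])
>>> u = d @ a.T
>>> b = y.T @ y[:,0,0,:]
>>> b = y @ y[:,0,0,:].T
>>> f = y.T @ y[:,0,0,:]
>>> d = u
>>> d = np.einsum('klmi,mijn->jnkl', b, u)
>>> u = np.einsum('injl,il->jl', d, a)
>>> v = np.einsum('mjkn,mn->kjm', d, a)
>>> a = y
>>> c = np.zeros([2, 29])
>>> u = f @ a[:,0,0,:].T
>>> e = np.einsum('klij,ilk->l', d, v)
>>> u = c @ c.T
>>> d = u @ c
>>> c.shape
(2, 29)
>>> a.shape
(2, 11, 11, 5)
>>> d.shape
(2, 29)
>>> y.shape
(2, 11, 11, 5)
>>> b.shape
(2, 11, 11, 2)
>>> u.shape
(2, 2)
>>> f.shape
(5, 11, 11, 5)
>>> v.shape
(2, 29, 29)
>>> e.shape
(29,)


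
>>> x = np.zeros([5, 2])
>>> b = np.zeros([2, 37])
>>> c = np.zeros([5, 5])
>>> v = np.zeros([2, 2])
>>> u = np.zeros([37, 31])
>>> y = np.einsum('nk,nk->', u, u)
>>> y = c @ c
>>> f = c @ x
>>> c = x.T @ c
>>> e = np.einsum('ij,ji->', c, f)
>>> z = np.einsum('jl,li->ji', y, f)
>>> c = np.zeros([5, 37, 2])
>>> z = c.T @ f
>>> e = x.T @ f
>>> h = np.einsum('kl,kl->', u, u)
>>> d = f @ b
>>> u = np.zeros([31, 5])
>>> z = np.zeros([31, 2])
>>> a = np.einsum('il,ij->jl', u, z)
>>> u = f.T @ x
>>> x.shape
(5, 2)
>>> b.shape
(2, 37)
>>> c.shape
(5, 37, 2)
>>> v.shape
(2, 2)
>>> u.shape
(2, 2)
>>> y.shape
(5, 5)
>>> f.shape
(5, 2)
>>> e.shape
(2, 2)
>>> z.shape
(31, 2)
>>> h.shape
()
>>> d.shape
(5, 37)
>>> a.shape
(2, 5)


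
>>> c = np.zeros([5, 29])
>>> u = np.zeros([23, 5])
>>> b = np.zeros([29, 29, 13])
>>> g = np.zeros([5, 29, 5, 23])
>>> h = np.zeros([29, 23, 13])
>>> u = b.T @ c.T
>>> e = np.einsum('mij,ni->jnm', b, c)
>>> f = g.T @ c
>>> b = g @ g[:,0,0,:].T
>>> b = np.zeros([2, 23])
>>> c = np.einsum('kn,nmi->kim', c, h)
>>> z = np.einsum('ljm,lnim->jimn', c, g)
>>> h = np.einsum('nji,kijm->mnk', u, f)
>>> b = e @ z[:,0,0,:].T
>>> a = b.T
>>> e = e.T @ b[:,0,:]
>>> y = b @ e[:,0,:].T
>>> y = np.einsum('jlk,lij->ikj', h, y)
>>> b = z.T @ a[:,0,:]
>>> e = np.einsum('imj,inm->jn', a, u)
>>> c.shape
(5, 13, 23)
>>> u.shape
(13, 29, 5)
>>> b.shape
(29, 23, 5, 13)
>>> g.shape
(5, 29, 5, 23)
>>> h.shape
(29, 13, 23)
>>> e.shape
(13, 29)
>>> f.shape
(23, 5, 29, 29)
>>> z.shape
(13, 5, 23, 29)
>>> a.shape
(13, 5, 13)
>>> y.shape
(5, 23, 29)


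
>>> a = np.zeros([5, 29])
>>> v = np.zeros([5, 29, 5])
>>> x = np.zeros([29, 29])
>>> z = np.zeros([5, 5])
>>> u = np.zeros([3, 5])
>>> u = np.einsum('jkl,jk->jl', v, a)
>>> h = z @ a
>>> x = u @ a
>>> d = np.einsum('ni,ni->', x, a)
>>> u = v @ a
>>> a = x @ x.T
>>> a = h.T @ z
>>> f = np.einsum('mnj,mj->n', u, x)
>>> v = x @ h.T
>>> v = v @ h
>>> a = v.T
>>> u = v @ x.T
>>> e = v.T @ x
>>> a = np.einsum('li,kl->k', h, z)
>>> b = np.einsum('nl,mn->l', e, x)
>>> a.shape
(5,)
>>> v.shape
(5, 29)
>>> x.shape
(5, 29)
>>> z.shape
(5, 5)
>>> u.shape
(5, 5)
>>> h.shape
(5, 29)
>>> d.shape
()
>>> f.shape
(29,)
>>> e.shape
(29, 29)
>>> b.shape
(29,)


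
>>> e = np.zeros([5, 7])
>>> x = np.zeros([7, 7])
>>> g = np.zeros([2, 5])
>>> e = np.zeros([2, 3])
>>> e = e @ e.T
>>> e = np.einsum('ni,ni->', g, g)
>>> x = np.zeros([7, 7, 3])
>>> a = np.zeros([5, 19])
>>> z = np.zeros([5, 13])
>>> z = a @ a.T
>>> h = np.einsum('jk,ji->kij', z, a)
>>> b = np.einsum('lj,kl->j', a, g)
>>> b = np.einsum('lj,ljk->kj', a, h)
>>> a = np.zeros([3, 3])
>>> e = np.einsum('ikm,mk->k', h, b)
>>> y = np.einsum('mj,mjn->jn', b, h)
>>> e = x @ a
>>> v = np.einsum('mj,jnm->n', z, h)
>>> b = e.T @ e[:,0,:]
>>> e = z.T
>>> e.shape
(5, 5)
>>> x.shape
(7, 7, 3)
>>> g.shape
(2, 5)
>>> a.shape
(3, 3)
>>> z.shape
(5, 5)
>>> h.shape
(5, 19, 5)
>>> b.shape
(3, 7, 3)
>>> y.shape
(19, 5)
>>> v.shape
(19,)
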